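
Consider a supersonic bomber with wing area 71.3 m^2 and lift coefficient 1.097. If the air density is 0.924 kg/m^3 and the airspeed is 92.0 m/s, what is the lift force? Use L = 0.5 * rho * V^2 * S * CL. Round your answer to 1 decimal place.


Step 1: Calculate dynamic pressure q = 0.5 * 0.924 * 92.0^2 = 0.5 * 0.924 * 8464.0 = 3910.368 Pa
Step 2: Multiply by wing area and lift coefficient: L = 3910.368 * 71.3 * 1.097
Step 3: L = 278809.2384 * 1.097 = 305853.7 N

305853.7


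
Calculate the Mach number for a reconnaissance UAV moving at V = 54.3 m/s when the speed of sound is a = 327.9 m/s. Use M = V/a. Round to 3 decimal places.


Step 1: M = V / a = 54.3 / 327.9
Step 2: M = 0.166

0.166


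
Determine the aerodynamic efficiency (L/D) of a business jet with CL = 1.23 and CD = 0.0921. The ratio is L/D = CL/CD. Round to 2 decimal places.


Step 1: L/D = CL / CD = 1.23 / 0.0921
Step 2: L/D = 13.36

13.36


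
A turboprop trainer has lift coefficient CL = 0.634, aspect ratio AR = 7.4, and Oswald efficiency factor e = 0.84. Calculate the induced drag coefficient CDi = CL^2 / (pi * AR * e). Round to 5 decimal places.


Step 1: CL^2 = 0.634^2 = 0.401956
Step 2: pi * AR * e = 3.14159 * 7.4 * 0.84 = 19.52814
Step 3: CDi = 0.401956 / 19.52814 = 0.02058

0.02058


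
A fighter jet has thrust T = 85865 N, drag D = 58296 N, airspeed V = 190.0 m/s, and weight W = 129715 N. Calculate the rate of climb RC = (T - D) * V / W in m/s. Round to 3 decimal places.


Step 1: Excess thrust = T - D = 85865 - 58296 = 27569 N
Step 2: Excess power = 27569 * 190.0 = 5238110.0 W
Step 3: RC = 5238110.0 / 129715 = 40.382 m/s

40.382


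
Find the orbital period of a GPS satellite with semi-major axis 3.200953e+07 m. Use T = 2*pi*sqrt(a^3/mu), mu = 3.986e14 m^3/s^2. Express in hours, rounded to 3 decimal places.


Step 1: a^3 / mu = 3.279728e+22 / 3.986e14 = 8.228120e+07
Step 2: sqrt(8.228120e+07) = 9070.8983 s
Step 3: T = 2*pi * 9070.8983 = 56994.14 s
Step 4: T in hours = 56994.14 / 3600 = 15.832 hours

15.832


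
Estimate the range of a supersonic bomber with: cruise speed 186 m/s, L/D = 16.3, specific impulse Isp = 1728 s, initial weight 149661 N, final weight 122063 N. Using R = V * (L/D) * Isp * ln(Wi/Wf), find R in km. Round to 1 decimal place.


Step 1: Coefficient = V * (L/D) * Isp = 186 * 16.3 * 1728 = 5238950.4 m
Step 2: Wi/Wf = 149661 / 122063 = 1.226096
Step 3: ln(1.226096) = 0.203835
Step 4: R = 5238950.4 * 0.203835 = 1067883.7 m = 1067.9 km

1067.9


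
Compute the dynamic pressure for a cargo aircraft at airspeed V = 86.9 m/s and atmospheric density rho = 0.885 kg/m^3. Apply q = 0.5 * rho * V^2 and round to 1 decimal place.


Step 1: V^2 = 86.9^2 = 7551.61
Step 2: q = 0.5 * 0.885 * 7551.61
Step 3: q = 3341.6 Pa

3341.6


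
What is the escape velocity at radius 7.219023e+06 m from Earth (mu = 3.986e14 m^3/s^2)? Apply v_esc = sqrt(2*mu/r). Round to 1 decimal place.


Step 1: 2*mu/r = 2 * 3.986e14 / 7.219023e+06 = 110430455.7556
Step 2: v_esc = sqrt(110430455.7556) = 10508.6 m/s

10508.6


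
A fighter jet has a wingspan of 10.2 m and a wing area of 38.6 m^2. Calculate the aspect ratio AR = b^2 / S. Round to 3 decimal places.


Step 1: b^2 = 10.2^2 = 104.04
Step 2: AR = 104.04 / 38.6 = 2.695

2.695


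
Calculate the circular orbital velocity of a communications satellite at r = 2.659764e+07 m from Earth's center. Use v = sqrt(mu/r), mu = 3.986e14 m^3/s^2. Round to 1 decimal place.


Step 1: mu / r = 3.986e14 / 2.659764e+07 = 14986292.0169
Step 2: v = sqrt(14986292.0169) = 3871.2 m/s

3871.2


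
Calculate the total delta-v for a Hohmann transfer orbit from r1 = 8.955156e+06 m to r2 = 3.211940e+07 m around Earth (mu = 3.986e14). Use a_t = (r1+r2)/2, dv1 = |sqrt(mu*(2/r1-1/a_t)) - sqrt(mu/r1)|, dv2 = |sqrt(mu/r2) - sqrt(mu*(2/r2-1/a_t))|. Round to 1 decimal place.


Step 1: Transfer semi-major axis a_t = (8.955156e+06 + 3.211940e+07) / 2 = 2.053728e+07 m
Step 2: v1 (circular at r1) = sqrt(mu/r1) = 6671.63 m/s
Step 3: v_t1 = sqrt(mu*(2/r1 - 1/a_t)) = 8343.42 m/s
Step 4: dv1 = |8343.42 - 6671.63| = 1671.79 m/s
Step 5: v2 (circular at r2) = 3522.78 m/s, v_t2 = 2326.22 m/s
Step 6: dv2 = |3522.78 - 2326.22| = 1196.56 m/s
Step 7: Total delta-v = 1671.79 + 1196.56 = 2868.4 m/s

2868.4


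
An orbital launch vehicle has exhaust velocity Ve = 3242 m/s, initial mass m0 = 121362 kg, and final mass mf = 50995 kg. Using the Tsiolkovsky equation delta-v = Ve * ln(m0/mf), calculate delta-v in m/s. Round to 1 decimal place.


Step 1: Mass ratio m0/mf = 121362 / 50995 = 2.37988
Step 2: ln(2.37988) = 0.86705
Step 3: delta-v = 3242 * 0.86705 = 2811.0 m/s

2811.0


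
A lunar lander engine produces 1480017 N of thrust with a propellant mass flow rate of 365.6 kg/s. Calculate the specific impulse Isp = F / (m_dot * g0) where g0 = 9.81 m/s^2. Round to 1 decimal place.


Step 1: m_dot * g0 = 365.6 * 9.81 = 3586.54
Step 2: Isp = 1480017 / 3586.54 = 412.7 s

412.7


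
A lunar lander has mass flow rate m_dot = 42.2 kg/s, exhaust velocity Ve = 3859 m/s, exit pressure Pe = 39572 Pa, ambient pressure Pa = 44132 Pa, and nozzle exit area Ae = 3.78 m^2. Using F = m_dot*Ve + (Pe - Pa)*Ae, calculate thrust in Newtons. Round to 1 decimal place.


Step 1: Momentum thrust = m_dot * Ve = 42.2 * 3859 = 162849.8 N
Step 2: Pressure thrust = (Pe - Pa) * Ae = (39572 - 44132) * 3.78 = -17236.80 N
Step 3: Total thrust F = 162849.8 + -17236.80 = 145613.0 N

145613.0


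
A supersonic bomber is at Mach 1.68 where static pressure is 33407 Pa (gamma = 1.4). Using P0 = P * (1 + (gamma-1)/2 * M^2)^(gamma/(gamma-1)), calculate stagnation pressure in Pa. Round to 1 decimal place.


Step 1: (gamma-1)/2 * M^2 = 0.2 * 2.8224 = 0.56448
Step 2: 1 + 0.56448 = 1.56448
Step 3: Exponent gamma/(gamma-1) = 3.5
Step 4: P0 = 33407 * 1.56448^3.5 = 160004.6 Pa

160004.6


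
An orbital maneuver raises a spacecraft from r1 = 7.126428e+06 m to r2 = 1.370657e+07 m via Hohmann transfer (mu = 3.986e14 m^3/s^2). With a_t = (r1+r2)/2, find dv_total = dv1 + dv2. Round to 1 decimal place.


Step 1: Transfer semi-major axis a_t = (7.126428e+06 + 1.370657e+07) / 2 = 1.041650e+07 m
Step 2: v1 (circular at r1) = sqrt(mu/r1) = 7478.81 m/s
Step 3: v_t1 = sqrt(mu*(2/r1 - 1/a_t)) = 8578.99 m/s
Step 4: dv1 = |8578.99 - 7478.81| = 1100.18 m/s
Step 5: v2 (circular at r2) = 5392.68 m/s, v_t2 = 4460.46 m/s
Step 6: dv2 = |5392.68 - 4460.46| = 932.22 m/s
Step 7: Total delta-v = 1100.18 + 932.22 = 2032.4 m/s

2032.4


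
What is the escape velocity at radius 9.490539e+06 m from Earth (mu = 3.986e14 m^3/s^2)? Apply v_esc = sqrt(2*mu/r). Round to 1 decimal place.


Step 1: 2*mu/r = 2 * 3.986e14 / 9.490539e+06 = 83999444.0779
Step 2: v_esc = sqrt(83999444.0779) = 9165.1 m/s

9165.1


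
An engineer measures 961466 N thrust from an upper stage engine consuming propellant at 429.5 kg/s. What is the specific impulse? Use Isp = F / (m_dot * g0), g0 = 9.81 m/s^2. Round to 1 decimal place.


Step 1: m_dot * g0 = 429.5 * 9.81 = 4213.4
Step 2: Isp = 961466 / 4213.4 = 228.2 s

228.2


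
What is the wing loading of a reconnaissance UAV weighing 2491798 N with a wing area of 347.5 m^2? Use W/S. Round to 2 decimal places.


Step 1: Wing loading = W / S = 2491798 / 347.5
Step 2: Wing loading = 7170.64 N/m^2

7170.64


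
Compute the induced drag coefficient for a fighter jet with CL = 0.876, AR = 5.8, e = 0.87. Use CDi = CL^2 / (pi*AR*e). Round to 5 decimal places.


Step 1: CL^2 = 0.876^2 = 0.767376
Step 2: pi * AR * e = 3.14159 * 5.8 * 0.87 = 15.852477
Step 3: CDi = 0.767376 / 15.852477 = 0.04841

0.04841


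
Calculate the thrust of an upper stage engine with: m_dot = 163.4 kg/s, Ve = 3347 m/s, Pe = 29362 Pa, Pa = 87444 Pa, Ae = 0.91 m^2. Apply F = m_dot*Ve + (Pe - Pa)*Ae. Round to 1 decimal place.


Step 1: Momentum thrust = m_dot * Ve = 163.4 * 3347 = 546899.8 N
Step 2: Pressure thrust = (Pe - Pa) * Ae = (29362 - 87444) * 0.91 = -52854.62 N
Step 3: Total thrust F = 546899.8 + -52854.62 = 494045.2 N

494045.2


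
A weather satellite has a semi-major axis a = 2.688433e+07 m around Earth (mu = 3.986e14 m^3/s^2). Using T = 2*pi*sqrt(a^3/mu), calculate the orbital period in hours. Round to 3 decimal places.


Step 1: a^3 / mu = 1.943111e+22 / 3.986e14 = 4.874840e+07
Step 2: sqrt(4.874840e+07) = 6982.0054 s
Step 3: T = 2*pi * 6982.0054 = 43869.23 s
Step 4: T in hours = 43869.23 / 3600 = 12.186 hours

12.186


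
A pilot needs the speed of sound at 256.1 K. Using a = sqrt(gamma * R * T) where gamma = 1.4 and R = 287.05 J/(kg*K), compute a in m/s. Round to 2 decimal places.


Step 1: gamma * R * T = 1.4 * 287.05 * 256.1 = 102918.907
Step 2: a = sqrt(102918.907) = 320.81 m/s

320.81


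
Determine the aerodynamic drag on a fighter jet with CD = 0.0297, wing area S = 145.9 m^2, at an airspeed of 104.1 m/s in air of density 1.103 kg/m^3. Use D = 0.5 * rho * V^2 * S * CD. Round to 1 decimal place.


Step 1: Dynamic pressure q = 0.5 * 1.103 * 104.1^2 = 5976.5007 Pa
Step 2: Drag D = q * S * CD = 5976.5007 * 145.9 * 0.0297
Step 3: D = 25897.6 N

25897.6


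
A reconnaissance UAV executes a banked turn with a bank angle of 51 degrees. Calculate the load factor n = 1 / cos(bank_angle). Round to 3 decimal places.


Step 1: Convert 51 degrees to radians = 0.890118
Step 2: cos(51 deg) = 0.62932
Step 3: n = 1 / 0.62932 = 1.589

1.589


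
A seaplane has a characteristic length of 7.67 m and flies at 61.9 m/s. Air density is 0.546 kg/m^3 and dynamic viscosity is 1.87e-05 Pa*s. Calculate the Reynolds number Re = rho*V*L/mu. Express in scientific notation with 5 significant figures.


Step 1: Numerator = rho * V * L = 0.546 * 61.9 * 7.67 = 259.226058
Step 2: Re = 259.226058 / 1.87e-05
Step 3: Re = 1.3862e+07

1.3862e+07


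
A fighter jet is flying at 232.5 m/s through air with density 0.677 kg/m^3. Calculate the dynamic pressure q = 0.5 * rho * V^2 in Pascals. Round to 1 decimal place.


Step 1: V^2 = 232.5^2 = 54056.25
Step 2: q = 0.5 * 0.677 * 54056.25
Step 3: q = 18298.0 Pa

18298.0


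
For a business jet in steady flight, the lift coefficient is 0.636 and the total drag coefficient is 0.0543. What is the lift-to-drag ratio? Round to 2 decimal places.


Step 1: L/D = CL / CD = 0.636 / 0.0543
Step 2: L/D = 11.71

11.71


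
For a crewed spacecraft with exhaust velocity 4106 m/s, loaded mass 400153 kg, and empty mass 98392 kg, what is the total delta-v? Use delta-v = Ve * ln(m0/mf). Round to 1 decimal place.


Step 1: Mass ratio m0/mf = 400153 / 98392 = 4.066926
Step 2: ln(4.066926) = 1.402887
Step 3: delta-v = 4106 * 1.402887 = 5760.3 m/s

5760.3


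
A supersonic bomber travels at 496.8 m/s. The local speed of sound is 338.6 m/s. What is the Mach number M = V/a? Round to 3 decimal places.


Step 1: M = V / a = 496.8 / 338.6
Step 2: M = 1.467

1.467


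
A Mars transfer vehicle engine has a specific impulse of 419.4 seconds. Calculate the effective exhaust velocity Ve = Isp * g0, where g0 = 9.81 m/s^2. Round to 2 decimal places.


Step 1: Ve = Isp * g0 = 419.4 * 9.81
Step 2: Ve = 4114.31 m/s

4114.31


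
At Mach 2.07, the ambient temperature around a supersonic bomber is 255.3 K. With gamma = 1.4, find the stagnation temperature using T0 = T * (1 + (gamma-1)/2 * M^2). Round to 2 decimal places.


Step 1: (gamma-1)/2 = 0.2
Step 2: M^2 = 4.2849
Step 3: 1 + 0.2 * 4.2849 = 1.85698
Step 4: T0 = 255.3 * 1.85698 = 474.09 K

474.09


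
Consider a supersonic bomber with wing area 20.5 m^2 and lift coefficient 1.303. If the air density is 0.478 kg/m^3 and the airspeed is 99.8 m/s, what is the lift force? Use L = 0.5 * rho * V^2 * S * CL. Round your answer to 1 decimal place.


Step 1: Calculate dynamic pressure q = 0.5 * 0.478 * 99.8^2 = 0.5 * 0.478 * 9960.04 = 2380.4496 Pa
Step 2: Multiply by wing area and lift coefficient: L = 2380.4496 * 20.5 * 1.303
Step 3: L = 48799.216 * 1.303 = 63585.4 N

63585.4


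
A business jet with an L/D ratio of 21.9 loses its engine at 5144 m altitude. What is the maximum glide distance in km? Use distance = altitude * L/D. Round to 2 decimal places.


Step 1: Glide distance = altitude * L/D = 5144 * 21.9 = 112653.6 m
Step 2: Convert to km: 112653.6 / 1000 = 112.65 km

112.65


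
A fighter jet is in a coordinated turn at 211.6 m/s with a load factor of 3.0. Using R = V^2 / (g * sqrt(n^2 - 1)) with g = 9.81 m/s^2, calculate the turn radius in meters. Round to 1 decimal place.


Step 1: V^2 = 211.6^2 = 44774.56
Step 2: n^2 - 1 = 3.0^2 - 1 = 8.0
Step 3: sqrt(8.0) = 2.828427
Step 4: R = 44774.56 / (9.81 * 2.828427) = 1613.7 m

1613.7


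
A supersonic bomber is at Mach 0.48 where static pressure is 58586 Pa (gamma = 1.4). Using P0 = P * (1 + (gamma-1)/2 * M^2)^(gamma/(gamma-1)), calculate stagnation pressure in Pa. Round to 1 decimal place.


Step 1: (gamma-1)/2 * M^2 = 0.2 * 0.2304 = 0.04608
Step 2: 1 + 0.04608 = 1.04608
Step 3: Exponent gamma/(gamma-1) = 3.5
Step 4: P0 = 58586 * 1.04608^3.5 = 68591.6 Pa

68591.6


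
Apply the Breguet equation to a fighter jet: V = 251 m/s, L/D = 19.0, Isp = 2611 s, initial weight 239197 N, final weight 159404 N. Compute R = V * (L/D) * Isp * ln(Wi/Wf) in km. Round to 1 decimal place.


Step 1: Coefficient = V * (L/D) * Isp = 251 * 19.0 * 2611 = 12451859.0 m
Step 2: Wi/Wf = 239197 / 159404 = 1.500571
Step 3: ln(1.500571) = 0.405846
Step 4: R = 12451859.0 * 0.405846 = 5053532.4 m = 5053.5 km

5053.5


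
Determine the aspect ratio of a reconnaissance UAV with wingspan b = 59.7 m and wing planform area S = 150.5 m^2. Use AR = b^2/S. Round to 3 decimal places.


Step 1: b^2 = 59.7^2 = 3564.09
Step 2: AR = 3564.09 / 150.5 = 23.682

23.682


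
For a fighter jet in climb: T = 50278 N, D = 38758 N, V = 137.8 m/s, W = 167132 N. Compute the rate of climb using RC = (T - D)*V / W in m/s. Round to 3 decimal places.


Step 1: Excess thrust = T - D = 50278 - 38758 = 11520 N
Step 2: Excess power = 11520 * 137.8 = 1587456.0 W
Step 3: RC = 1587456.0 / 167132 = 9.498 m/s

9.498


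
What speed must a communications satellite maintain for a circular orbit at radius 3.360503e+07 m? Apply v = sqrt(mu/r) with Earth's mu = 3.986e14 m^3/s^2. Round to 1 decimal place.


Step 1: mu / r = 3.986e14 / 3.360503e+07 = 11861319.5703
Step 2: v = sqrt(11861319.5703) = 3444.0 m/s

3444.0


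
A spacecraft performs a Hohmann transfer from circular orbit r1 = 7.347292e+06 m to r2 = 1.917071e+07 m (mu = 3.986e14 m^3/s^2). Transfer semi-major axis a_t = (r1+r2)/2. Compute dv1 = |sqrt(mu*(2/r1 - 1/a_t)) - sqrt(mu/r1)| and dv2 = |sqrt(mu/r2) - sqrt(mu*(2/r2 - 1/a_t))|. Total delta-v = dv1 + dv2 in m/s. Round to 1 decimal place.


Step 1: Transfer semi-major axis a_t = (7.347292e+06 + 1.917071e+07) / 2 = 1.325900e+07 m
Step 2: v1 (circular at r1) = sqrt(mu/r1) = 7365.55 m/s
Step 3: v_t1 = sqrt(mu*(2/r1 - 1/a_t)) = 8856.63 m/s
Step 4: dv1 = |8856.63 - 7365.55| = 1491.09 m/s
Step 5: v2 (circular at r2) = 4559.84 m/s, v_t2 = 3394.36 m/s
Step 6: dv2 = |4559.84 - 3394.36| = 1165.48 m/s
Step 7: Total delta-v = 1491.09 + 1165.48 = 2656.6 m/s

2656.6


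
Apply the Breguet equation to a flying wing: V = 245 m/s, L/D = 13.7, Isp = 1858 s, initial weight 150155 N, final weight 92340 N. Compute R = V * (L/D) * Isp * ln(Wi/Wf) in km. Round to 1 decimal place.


Step 1: Coefficient = V * (L/D) * Isp = 245 * 13.7 * 1858 = 6236377.0 m
Step 2: Wi/Wf = 150155 / 92340 = 1.62611
Step 3: ln(1.62611) = 0.486191
Step 4: R = 6236377.0 * 0.486191 = 3032068.4 m = 3032.1 km

3032.1


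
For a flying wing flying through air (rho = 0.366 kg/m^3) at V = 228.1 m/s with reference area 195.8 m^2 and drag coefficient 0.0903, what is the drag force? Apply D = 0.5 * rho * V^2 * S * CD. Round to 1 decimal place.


Step 1: Dynamic pressure q = 0.5 * 0.366 * 228.1^2 = 9521.4186 Pa
Step 2: Drag D = q * S * CD = 9521.4186 * 195.8 * 0.0903
Step 3: D = 168345.7 N

168345.7


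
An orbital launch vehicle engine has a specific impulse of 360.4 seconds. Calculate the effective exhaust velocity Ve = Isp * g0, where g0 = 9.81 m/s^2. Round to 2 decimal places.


Step 1: Ve = Isp * g0 = 360.4 * 9.81
Step 2: Ve = 3535.52 m/s

3535.52


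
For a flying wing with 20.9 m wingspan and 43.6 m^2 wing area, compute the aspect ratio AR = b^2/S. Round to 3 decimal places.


Step 1: b^2 = 20.9^2 = 436.81
Step 2: AR = 436.81 / 43.6 = 10.019

10.019


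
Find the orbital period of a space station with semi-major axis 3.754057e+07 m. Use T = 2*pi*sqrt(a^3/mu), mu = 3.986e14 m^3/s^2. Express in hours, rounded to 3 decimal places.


Step 1: a^3 / mu = 5.290571e+22 / 3.986e14 = 1.327288e+08
Step 2: sqrt(1.327288e+08) = 11520.8002 s
Step 3: T = 2*pi * 11520.8002 = 72387.32 s
Step 4: T in hours = 72387.32 / 3600 = 20.108 hours

20.108


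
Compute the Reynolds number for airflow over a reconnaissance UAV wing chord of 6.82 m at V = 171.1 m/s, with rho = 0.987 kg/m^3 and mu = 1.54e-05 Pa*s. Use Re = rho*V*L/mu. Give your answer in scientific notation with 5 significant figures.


Step 1: Numerator = rho * V * L = 0.987 * 171.1 * 6.82 = 1151.732274
Step 2: Re = 1151.732274 / 1.54e-05
Step 3: Re = 7.4788e+07

7.4788e+07


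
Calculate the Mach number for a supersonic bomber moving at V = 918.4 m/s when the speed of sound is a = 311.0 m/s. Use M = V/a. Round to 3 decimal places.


Step 1: M = V / a = 918.4 / 311.0
Step 2: M = 2.953

2.953


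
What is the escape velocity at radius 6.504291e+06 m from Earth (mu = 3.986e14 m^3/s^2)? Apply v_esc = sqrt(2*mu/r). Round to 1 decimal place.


Step 1: 2*mu/r = 2 * 3.986e14 / 6.504291e+06 = 122565241.9303
Step 2: v_esc = sqrt(122565241.9303) = 11070.9 m/s

11070.9


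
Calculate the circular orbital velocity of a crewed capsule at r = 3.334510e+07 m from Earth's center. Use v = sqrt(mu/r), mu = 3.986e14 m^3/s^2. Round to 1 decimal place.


Step 1: mu / r = 3.986e14 / 3.334510e+07 = 11953780.3155
Step 2: v = sqrt(11953780.3155) = 3457.4 m/s

3457.4


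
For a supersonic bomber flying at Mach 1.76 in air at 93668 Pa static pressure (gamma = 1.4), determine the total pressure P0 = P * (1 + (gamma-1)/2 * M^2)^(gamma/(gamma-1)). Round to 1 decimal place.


Step 1: (gamma-1)/2 * M^2 = 0.2 * 3.0976 = 0.61952
Step 2: 1 + 0.61952 = 1.61952
Step 3: Exponent gamma/(gamma-1) = 3.5
Step 4: P0 = 93668 * 1.61952^3.5 = 506341.3 Pa

506341.3


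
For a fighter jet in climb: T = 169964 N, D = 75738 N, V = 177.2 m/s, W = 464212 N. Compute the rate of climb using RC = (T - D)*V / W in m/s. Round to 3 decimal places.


Step 1: Excess thrust = T - D = 169964 - 75738 = 94226 N
Step 2: Excess power = 94226 * 177.2 = 16696847.2 W
Step 3: RC = 16696847.2 / 464212 = 35.968 m/s

35.968


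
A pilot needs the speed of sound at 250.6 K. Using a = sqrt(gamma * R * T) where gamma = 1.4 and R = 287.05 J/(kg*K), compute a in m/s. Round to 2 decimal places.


Step 1: gamma * R * T = 1.4 * 287.05 * 250.6 = 100708.622
Step 2: a = sqrt(100708.622) = 317.35 m/s

317.35


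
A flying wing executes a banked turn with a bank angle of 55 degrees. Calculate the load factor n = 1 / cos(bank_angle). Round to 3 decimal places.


Step 1: Convert 55 degrees to radians = 0.959931
Step 2: cos(55 deg) = 0.573576
Step 3: n = 1 / 0.573576 = 1.743

1.743


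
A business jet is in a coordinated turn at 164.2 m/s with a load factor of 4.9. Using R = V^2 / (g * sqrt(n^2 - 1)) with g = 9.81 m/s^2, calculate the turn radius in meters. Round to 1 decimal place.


Step 1: V^2 = 164.2^2 = 26961.64
Step 2: n^2 - 1 = 4.9^2 - 1 = 23.01
Step 3: sqrt(23.01) = 4.796874
Step 4: R = 26961.64 / (9.81 * 4.796874) = 573.0 m

573.0


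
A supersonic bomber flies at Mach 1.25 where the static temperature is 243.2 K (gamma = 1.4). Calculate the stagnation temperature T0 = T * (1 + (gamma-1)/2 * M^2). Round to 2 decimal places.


Step 1: (gamma-1)/2 = 0.2
Step 2: M^2 = 1.5625
Step 3: 1 + 0.2 * 1.5625 = 1.3125
Step 4: T0 = 243.2 * 1.3125 = 319.20 K

319.20


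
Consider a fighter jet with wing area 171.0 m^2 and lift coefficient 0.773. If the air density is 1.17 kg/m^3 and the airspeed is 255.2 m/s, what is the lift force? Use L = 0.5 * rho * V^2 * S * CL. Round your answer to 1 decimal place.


Step 1: Calculate dynamic pressure q = 0.5 * 1.17 * 255.2^2 = 0.5 * 1.17 * 65127.04 = 38099.3184 Pa
Step 2: Multiply by wing area and lift coefficient: L = 38099.3184 * 171.0 * 0.773
Step 3: L = 6514983.4464 * 0.773 = 5036082.2 N

5036082.2


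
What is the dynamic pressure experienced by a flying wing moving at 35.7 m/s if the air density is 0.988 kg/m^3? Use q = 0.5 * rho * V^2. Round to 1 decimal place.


Step 1: V^2 = 35.7^2 = 1274.49
Step 2: q = 0.5 * 0.988 * 1274.49
Step 3: q = 629.6 Pa

629.6


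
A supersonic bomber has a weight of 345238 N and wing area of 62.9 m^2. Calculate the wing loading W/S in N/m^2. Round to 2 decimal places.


Step 1: Wing loading = W / S = 345238 / 62.9
Step 2: Wing loading = 5488.68 N/m^2

5488.68


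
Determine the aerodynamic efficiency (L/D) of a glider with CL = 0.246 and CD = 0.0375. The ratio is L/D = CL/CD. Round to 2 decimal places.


Step 1: L/D = CL / CD = 0.246 / 0.0375
Step 2: L/D = 6.56

6.56


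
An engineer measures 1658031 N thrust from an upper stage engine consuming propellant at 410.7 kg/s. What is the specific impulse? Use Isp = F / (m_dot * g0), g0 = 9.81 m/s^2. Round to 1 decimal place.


Step 1: m_dot * g0 = 410.7 * 9.81 = 4028.97
Step 2: Isp = 1658031 / 4028.97 = 411.5 s

411.5


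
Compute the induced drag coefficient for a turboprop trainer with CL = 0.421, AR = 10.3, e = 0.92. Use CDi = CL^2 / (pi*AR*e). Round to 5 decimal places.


Step 1: CL^2 = 0.421^2 = 0.177241
Step 2: pi * AR * e = 3.14159 * 10.3 * 0.92 = 29.769732
Step 3: CDi = 0.177241 / 29.769732 = 0.00595

0.00595


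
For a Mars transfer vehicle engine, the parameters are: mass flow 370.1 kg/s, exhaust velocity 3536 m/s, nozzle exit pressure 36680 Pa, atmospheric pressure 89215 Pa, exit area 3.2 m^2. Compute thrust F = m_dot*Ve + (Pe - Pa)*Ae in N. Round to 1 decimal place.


Step 1: Momentum thrust = m_dot * Ve = 370.1 * 3536 = 1308673.6 N
Step 2: Pressure thrust = (Pe - Pa) * Ae = (36680 - 89215) * 3.2 = -168112.0 N
Step 3: Total thrust F = 1308673.6 + -168112.0 = 1140561.6 N

1140561.6


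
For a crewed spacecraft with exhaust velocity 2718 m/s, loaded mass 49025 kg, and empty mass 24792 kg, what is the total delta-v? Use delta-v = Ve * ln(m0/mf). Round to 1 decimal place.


Step 1: Mass ratio m0/mf = 49025 / 24792 = 1.977452
Step 2: ln(1.977452) = 0.681809
Step 3: delta-v = 2718 * 0.681809 = 1853.2 m/s

1853.2


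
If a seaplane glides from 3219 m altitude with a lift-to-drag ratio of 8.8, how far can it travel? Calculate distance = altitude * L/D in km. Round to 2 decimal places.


Step 1: Glide distance = altitude * L/D = 3219 * 8.8 = 28327.2 m
Step 2: Convert to km: 28327.2 / 1000 = 28.33 km

28.33


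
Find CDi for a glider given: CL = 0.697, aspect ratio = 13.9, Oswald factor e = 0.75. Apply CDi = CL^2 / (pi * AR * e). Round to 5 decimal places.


Step 1: CL^2 = 0.697^2 = 0.485809
Step 2: pi * AR * e = 3.14159 * 13.9 * 0.75 = 32.751103
Step 3: CDi = 0.485809 / 32.751103 = 0.01483

0.01483


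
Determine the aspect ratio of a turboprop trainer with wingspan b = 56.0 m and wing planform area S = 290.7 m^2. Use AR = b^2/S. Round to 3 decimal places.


Step 1: b^2 = 56.0^2 = 3136.0
Step 2: AR = 3136.0 / 290.7 = 10.788

10.788


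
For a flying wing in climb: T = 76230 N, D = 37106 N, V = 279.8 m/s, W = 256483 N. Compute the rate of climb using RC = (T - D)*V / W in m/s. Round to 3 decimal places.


Step 1: Excess thrust = T - D = 76230 - 37106 = 39124 N
Step 2: Excess power = 39124 * 279.8 = 10946895.2 W
Step 3: RC = 10946895.2 / 256483 = 42.681 m/s

42.681


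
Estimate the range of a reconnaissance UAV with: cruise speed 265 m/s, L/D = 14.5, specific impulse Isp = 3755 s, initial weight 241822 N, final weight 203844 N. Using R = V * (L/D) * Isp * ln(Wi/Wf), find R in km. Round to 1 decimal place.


Step 1: Coefficient = V * (L/D) * Isp = 265 * 14.5 * 3755 = 14428587.5 m
Step 2: Wi/Wf = 241822 / 203844 = 1.186309
Step 3: ln(1.186309) = 0.170847
Step 4: R = 14428587.5 * 0.170847 = 2465079.8 m = 2465.1 km

2465.1


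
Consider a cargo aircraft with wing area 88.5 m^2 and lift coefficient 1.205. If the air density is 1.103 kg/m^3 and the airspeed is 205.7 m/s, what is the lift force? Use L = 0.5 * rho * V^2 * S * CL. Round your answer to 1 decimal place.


Step 1: Calculate dynamic pressure q = 0.5 * 1.103 * 205.7^2 = 0.5 * 1.103 * 42312.49 = 23335.3382 Pa
Step 2: Multiply by wing area and lift coefficient: L = 23335.3382 * 88.5 * 1.205
Step 3: L = 2065177.4338 * 1.205 = 2488538.8 N

2488538.8


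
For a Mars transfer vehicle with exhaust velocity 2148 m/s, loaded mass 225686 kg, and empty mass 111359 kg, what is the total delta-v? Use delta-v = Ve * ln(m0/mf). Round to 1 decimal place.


Step 1: Mass ratio m0/mf = 225686 / 111359 = 2.026653
Step 2: ln(2.026653) = 0.706385
Step 3: delta-v = 2148 * 0.706385 = 1517.3 m/s

1517.3


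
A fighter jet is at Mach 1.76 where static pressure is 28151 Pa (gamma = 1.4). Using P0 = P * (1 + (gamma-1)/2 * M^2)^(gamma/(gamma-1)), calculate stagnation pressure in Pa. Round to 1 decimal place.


Step 1: (gamma-1)/2 * M^2 = 0.2 * 3.0976 = 0.61952
Step 2: 1 + 0.61952 = 1.61952
Step 3: Exponent gamma/(gamma-1) = 3.5
Step 4: P0 = 28151 * 1.61952^3.5 = 152175.9 Pa

152175.9


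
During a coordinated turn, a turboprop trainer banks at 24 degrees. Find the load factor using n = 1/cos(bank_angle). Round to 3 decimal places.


Step 1: Convert 24 degrees to radians = 0.418879
Step 2: cos(24 deg) = 0.913545
Step 3: n = 1 / 0.913545 = 1.095

1.095


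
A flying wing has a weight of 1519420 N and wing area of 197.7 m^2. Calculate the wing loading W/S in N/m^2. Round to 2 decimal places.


Step 1: Wing loading = W / S = 1519420 / 197.7
Step 2: Wing loading = 7685.48 N/m^2

7685.48


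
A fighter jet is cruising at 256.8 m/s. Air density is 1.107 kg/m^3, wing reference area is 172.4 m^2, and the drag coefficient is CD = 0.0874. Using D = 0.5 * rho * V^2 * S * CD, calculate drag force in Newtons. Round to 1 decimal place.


Step 1: Dynamic pressure q = 0.5 * 1.107 * 256.8^2 = 36501.2438 Pa
Step 2: Drag D = q * S * CD = 36501.2438 * 172.4 * 0.0874
Step 3: D = 549992.0 N

549992.0


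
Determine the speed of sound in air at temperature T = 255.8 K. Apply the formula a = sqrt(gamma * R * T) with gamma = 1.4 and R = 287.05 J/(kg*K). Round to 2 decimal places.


Step 1: gamma * R * T = 1.4 * 287.05 * 255.8 = 102798.346
Step 2: a = sqrt(102798.346) = 320.62 m/s

320.62


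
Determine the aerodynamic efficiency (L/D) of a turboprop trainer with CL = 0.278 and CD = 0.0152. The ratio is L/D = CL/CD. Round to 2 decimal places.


Step 1: L/D = CL / CD = 0.278 / 0.0152
Step 2: L/D = 18.29

18.29


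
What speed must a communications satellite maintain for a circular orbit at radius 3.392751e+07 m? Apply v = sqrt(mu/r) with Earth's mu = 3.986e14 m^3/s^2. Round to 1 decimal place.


Step 1: mu / r = 3.986e14 / 3.392751e+07 = 11748578.0713
Step 2: v = sqrt(11748578.0713) = 3427.6 m/s

3427.6


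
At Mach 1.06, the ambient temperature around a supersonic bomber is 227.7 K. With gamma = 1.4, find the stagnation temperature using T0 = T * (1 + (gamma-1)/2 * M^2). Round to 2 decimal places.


Step 1: (gamma-1)/2 = 0.2
Step 2: M^2 = 1.1236
Step 3: 1 + 0.2 * 1.1236 = 1.22472
Step 4: T0 = 227.7 * 1.22472 = 278.87 K

278.87


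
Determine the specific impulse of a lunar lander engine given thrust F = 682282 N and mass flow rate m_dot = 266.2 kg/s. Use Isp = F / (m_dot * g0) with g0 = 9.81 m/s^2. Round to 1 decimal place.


Step 1: m_dot * g0 = 266.2 * 9.81 = 2611.42
Step 2: Isp = 682282 / 2611.42 = 261.3 s

261.3


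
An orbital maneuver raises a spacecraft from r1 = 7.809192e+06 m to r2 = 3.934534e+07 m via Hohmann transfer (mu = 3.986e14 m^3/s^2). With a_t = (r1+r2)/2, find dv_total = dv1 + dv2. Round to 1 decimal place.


Step 1: Transfer semi-major axis a_t = (7.809192e+06 + 3.934534e+07) / 2 = 2.357727e+07 m
Step 2: v1 (circular at r1) = sqrt(mu/r1) = 7144.4 m/s
Step 3: v_t1 = sqrt(mu*(2/r1 - 1/a_t)) = 9229.23 m/s
Step 4: dv1 = |9229.23 - 7144.4| = 2084.83 m/s
Step 5: v2 (circular at r2) = 3182.89 m/s, v_t2 = 1831.8 m/s
Step 6: dv2 = |3182.89 - 1831.8| = 1351.09 m/s
Step 7: Total delta-v = 2084.83 + 1351.09 = 3435.9 m/s

3435.9


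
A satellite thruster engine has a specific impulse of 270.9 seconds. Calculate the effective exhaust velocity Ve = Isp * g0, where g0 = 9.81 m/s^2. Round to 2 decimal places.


Step 1: Ve = Isp * g0 = 270.9 * 9.81
Step 2: Ve = 2657.53 m/s

2657.53


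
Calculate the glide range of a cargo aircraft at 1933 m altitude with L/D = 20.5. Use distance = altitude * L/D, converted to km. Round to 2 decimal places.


Step 1: Glide distance = altitude * L/D = 1933 * 20.5 = 39626.5 m
Step 2: Convert to km: 39626.5 / 1000 = 39.63 km

39.63


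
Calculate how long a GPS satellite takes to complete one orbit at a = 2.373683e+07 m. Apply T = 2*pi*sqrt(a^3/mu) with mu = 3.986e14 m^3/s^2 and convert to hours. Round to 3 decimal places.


Step 1: a^3 / mu = 1.337421e+22 / 3.986e14 = 3.355296e+07
Step 2: sqrt(3.355296e+07) = 5792.4919 s
Step 3: T = 2*pi * 5792.4919 = 36395.3 s
Step 4: T in hours = 36395.3 / 3600 = 10.110 hours

10.110


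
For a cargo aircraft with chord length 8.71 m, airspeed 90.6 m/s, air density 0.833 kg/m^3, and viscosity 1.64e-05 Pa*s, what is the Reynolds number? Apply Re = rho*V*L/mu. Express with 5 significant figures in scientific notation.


Step 1: Numerator = rho * V * L = 0.833 * 90.6 * 8.71 = 657.341958
Step 2: Re = 657.341958 / 1.64e-05
Step 3: Re = 4.0082e+07

4.0082e+07


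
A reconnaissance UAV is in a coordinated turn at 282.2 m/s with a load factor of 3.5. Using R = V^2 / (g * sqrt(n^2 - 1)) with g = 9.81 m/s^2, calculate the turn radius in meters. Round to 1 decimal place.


Step 1: V^2 = 282.2^2 = 79636.84
Step 2: n^2 - 1 = 3.5^2 - 1 = 11.25
Step 3: sqrt(11.25) = 3.354102
Step 4: R = 79636.84 / (9.81 * 3.354102) = 2420.3 m

2420.3


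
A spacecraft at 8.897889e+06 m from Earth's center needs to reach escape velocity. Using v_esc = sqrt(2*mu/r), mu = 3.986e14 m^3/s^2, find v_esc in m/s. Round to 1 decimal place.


Step 1: 2*mu/r = 2 * 3.986e14 / 8.897889e+06 = 89594284.6668
Step 2: v_esc = sqrt(89594284.6668) = 9465.4 m/s

9465.4


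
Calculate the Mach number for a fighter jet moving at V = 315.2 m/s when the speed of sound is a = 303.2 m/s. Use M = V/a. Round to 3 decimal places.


Step 1: M = V / a = 315.2 / 303.2
Step 2: M = 1.040

1.040


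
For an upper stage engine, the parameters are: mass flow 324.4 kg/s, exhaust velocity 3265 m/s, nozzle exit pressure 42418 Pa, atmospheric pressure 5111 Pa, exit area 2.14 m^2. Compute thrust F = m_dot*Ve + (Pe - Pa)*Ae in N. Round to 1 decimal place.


Step 1: Momentum thrust = m_dot * Ve = 324.4 * 3265 = 1059166.0 N
Step 2: Pressure thrust = (Pe - Pa) * Ae = (42418 - 5111) * 2.14 = 79836.98 N
Step 3: Total thrust F = 1059166.0 + 79836.98 = 1139003.0 N

1139003.0


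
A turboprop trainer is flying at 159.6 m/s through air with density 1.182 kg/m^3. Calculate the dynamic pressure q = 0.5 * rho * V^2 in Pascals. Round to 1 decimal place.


Step 1: V^2 = 159.6^2 = 25472.16
Step 2: q = 0.5 * 1.182 * 25472.16
Step 3: q = 15054.0 Pa

15054.0


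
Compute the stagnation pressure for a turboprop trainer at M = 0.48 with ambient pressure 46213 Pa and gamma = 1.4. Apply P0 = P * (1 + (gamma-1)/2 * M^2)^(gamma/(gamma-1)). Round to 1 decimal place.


Step 1: (gamma-1)/2 * M^2 = 0.2 * 0.2304 = 0.04608
Step 2: 1 + 0.04608 = 1.04608
Step 3: Exponent gamma/(gamma-1) = 3.5
Step 4: P0 = 46213 * 1.04608^3.5 = 54105.5 Pa

54105.5


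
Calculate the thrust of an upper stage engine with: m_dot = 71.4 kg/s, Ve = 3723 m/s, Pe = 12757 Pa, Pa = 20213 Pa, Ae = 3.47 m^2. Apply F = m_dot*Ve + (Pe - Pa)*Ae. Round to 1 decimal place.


Step 1: Momentum thrust = m_dot * Ve = 71.4 * 3723 = 265822.2 N
Step 2: Pressure thrust = (Pe - Pa) * Ae = (12757 - 20213) * 3.47 = -25872.32 N
Step 3: Total thrust F = 265822.2 + -25872.32 = 239949.9 N

239949.9


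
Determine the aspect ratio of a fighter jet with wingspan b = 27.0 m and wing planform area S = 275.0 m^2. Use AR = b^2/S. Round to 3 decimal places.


Step 1: b^2 = 27.0^2 = 729.0
Step 2: AR = 729.0 / 275.0 = 2.651

2.651


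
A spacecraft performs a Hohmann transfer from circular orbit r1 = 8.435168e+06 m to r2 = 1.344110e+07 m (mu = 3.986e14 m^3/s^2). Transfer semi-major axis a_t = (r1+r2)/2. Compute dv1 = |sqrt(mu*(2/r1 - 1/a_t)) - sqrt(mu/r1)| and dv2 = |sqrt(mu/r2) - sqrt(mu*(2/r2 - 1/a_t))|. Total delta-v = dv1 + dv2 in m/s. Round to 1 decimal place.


Step 1: Transfer semi-major axis a_t = (8.435168e+06 + 1.344110e+07) / 2 = 1.093813e+07 m
Step 2: v1 (circular at r1) = sqrt(mu/r1) = 6874.19 m/s
Step 3: v_t1 = sqrt(mu*(2/r1 - 1/a_t)) = 7620.22 m/s
Step 4: dv1 = |7620.22 - 6874.19| = 746.03 m/s
Step 5: v2 (circular at r2) = 5445.67 m/s, v_t2 = 4782.19 m/s
Step 6: dv2 = |5445.67 - 4782.19| = 663.48 m/s
Step 7: Total delta-v = 746.03 + 663.48 = 1409.5 m/s

1409.5


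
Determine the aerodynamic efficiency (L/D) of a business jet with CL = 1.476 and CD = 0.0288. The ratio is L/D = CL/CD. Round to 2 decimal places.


Step 1: L/D = CL / CD = 1.476 / 0.0288
Step 2: L/D = 51.25

51.25


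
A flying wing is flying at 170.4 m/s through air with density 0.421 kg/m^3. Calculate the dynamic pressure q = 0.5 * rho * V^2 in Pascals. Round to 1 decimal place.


Step 1: V^2 = 170.4^2 = 29036.16
Step 2: q = 0.5 * 0.421 * 29036.16
Step 3: q = 6112.1 Pa

6112.1


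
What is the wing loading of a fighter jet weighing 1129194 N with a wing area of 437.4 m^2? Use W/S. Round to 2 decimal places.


Step 1: Wing loading = W / S = 1129194 / 437.4
Step 2: Wing loading = 2581.60 N/m^2

2581.60


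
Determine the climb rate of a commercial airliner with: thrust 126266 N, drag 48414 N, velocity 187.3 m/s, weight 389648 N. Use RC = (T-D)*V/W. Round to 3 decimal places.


Step 1: Excess thrust = T - D = 126266 - 48414 = 77852 N
Step 2: Excess power = 77852 * 187.3 = 14581679.6 W
Step 3: RC = 14581679.6 / 389648 = 37.423 m/s

37.423


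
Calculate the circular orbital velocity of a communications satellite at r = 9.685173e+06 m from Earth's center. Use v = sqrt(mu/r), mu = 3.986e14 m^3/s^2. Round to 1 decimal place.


Step 1: mu / r = 3.986e14 / 9.685173e+06 = 41155692.3144
Step 2: v = sqrt(41155692.3144) = 6415.3 m/s

6415.3


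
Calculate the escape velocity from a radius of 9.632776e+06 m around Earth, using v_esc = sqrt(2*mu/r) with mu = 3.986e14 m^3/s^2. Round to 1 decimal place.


Step 1: 2*mu/r = 2 * 3.986e14 / 9.632776e+06 = 82759113.2608
Step 2: v_esc = sqrt(82759113.2608) = 9097.2 m/s

9097.2


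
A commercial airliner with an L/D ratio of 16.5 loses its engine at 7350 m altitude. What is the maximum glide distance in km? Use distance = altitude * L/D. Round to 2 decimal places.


Step 1: Glide distance = altitude * L/D = 7350 * 16.5 = 121275.0 m
Step 2: Convert to km: 121275.0 / 1000 = 121.28 km

121.28


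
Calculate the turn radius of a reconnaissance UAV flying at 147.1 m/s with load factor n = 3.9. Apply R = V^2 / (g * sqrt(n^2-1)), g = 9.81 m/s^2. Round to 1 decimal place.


Step 1: V^2 = 147.1^2 = 21638.41
Step 2: n^2 - 1 = 3.9^2 - 1 = 14.21
Step 3: sqrt(14.21) = 3.769615
Step 4: R = 21638.41 / (9.81 * 3.769615) = 585.1 m

585.1


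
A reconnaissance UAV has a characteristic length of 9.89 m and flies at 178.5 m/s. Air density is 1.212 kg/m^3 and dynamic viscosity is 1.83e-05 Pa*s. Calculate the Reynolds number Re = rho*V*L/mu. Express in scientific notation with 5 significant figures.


Step 1: Numerator = rho * V * L = 1.212 * 178.5 * 9.89 = 2139.62238
Step 2: Re = 2139.62238 / 1.83e-05
Step 3: Re = 1.1692e+08

1.1692e+08


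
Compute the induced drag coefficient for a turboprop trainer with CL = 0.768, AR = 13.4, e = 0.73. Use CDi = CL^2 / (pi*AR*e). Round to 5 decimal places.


Step 1: CL^2 = 0.768^2 = 0.589824
Step 2: pi * AR * e = 3.14159 * 13.4 * 0.73 = 30.731059
Step 3: CDi = 0.589824 / 30.731059 = 0.01919

0.01919


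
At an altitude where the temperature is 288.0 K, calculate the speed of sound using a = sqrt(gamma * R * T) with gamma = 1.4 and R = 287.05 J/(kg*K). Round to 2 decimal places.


Step 1: gamma * R * T = 1.4 * 287.05 * 288.0 = 115738.56
Step 2: a = sqrt(115738.56) = 340.20 m/s

340.20


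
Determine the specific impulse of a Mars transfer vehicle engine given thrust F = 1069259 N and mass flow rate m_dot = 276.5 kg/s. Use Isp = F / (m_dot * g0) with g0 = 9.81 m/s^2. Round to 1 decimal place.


Step 1: m_dot * g0 = 276.5 * 9.81 = 2712.47
Step 2: Isp = 1069259 / 2712.47 = 394.2 s

394.2


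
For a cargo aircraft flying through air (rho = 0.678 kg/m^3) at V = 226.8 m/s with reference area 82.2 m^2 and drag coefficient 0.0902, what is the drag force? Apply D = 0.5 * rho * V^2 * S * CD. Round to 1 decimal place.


Step 1: Dynamic pressure q = 0.5 * 0.678 * 226.8^2 = 17437.5634 Pa
Step 2: Drag D = q * S * CD = 17437.5634 * 82.2 * 0.0902
Step 3: D = 129289.8 N

129289.8


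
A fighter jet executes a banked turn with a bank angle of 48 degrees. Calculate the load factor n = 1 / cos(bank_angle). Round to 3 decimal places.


Step 1: Convert 48 degrees to radians = 0.837758
Step 2: cos(48 deg) = 0.669131
Step 3: n = 1 / 0.669131 = 1.494

1.494


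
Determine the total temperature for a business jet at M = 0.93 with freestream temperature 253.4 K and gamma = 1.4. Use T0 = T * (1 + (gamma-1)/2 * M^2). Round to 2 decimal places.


Step 1: (gamma-1)/2 = 0.2
Step 2: M^2 = 0.8649
Step 3: 1 + 0.2 * 0.8649 = 1.17298
Step 4: T0 = 253.4 * 1.17298 = 297.23 K

297.23


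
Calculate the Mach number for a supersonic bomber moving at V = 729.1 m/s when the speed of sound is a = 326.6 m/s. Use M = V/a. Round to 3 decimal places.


Step 1: M = V / a = 729.1 / 326.6
Step 2: M = 2.232

2.232


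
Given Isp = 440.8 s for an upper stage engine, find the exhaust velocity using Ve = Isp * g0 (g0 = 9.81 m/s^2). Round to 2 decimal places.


Step 1: Ve = Isp * g0 = 440.8 * 9.81
Step 2: Ve = 4324.25 m/s

4324.25


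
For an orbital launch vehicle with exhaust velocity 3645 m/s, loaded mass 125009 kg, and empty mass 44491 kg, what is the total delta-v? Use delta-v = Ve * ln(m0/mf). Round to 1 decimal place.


Step 1: Mass ratio m0/mf = 125009 / 44491 = 2.809759
Step 2: ln(2.809759) = 1.033099
Step 3: delta-v = 3645 * 1.033099 = 3765.6 m/s

3765.6


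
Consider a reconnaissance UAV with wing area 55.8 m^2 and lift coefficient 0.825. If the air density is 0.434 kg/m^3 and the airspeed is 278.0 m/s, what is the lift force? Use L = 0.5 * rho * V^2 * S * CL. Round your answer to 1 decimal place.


Step 1: Calculate dynamic pressure q = 0.5 * 0.434 * 278.0^2 = 0.5 * 0.434 * 77284.0 = 16770.628 Pa
Step 2: Multiply by wing area and lift coefficient: L = 16770.628 * 55.8 * 0.825
Step 3: L = 935801.0424 * 0.825 = 772035.9 N

772035.9


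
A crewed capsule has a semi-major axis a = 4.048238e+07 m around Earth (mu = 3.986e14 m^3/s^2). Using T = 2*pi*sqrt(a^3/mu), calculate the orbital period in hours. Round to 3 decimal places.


Step 1: a^3 / mu = 6.634346e+22 / 3.986e14 = 1.664412e+08
Step 2: sqrt(1.664412e+08) = 12901.2089 s
Step 3: T = 2*pi * 12901.2089 = 81060.69 s
Step 4: T in hours = 81060.69 / 3600 = 22.517 hours

22.517


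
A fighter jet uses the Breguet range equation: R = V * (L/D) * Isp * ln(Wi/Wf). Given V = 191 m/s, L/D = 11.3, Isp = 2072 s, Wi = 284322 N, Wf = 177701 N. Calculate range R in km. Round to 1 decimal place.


Step 1: Coefficient = V * (L/D) * Isp = 191 * 11.3 * 2072 = 4471997.6 m
Step 2: Wi/Wf = 284322 / 177701 = 1.600002
Step 3: ln(1.600002) = 0.470005
Step 4: R = 4471997.6 * 0.470005 = 2101861.4 m = 2101.9 km

2101.9
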